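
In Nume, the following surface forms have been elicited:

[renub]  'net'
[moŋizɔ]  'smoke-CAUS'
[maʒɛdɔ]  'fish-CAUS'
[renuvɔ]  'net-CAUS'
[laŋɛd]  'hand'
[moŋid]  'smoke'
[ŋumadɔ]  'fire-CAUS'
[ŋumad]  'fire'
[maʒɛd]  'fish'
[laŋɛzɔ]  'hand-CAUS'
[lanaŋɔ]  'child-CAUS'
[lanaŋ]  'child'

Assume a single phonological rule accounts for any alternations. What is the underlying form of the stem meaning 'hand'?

/laŋɛz/

The root 'hand' surfaces as [laŋɛd] and [laŋɛzɔ], with a stem-final [d] ~ [z] alternation.
If /d/ were underlying and a rule turned it into [z] before the CAUS suffix, 'fish' would also alternate; but it has [d] in both [maʒɛd] and [maʒɛdɔ].
The alternation reflects word-final hardening: voiced fricatives become stops word-finally. /z/ is underlying.
So 'hand' = /laŋɛz/.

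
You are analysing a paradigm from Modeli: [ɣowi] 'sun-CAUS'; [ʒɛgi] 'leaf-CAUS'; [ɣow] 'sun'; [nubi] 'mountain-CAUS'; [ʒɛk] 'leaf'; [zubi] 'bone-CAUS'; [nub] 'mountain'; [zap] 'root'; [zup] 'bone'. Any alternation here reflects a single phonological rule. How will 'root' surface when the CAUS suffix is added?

'bone' shows [p] ~ [b] at the end of the stem ([zup] vs [zubi]).
Compare 'mountain', with invariant [b] in [nub] and [nubi]: an analysis with underlying /b/ and a rule producing [p] in isolation would wrongly predict alternation here too.
So /p/ is underlying, and a rule of intervocalic voicing — voiceless stops become voiced between vowels — gives [b].
The one attested form of 'root', [zap], shows underlying /zap/. Applying the same rule between vowels gives [zabi].

[zabi]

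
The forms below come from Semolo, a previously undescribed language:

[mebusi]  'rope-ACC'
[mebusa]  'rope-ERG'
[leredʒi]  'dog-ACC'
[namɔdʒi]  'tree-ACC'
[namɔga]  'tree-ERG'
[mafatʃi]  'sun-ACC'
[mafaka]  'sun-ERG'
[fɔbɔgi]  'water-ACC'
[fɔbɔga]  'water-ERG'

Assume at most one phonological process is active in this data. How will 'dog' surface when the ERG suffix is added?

[lerega]

In [namɔdʒi] and [namɔga] the final segment of 'tree' alternates: [dʒ] ~ [g].
But 'water' keeps [g] in both environments ([fɔbɔgi], [fɔbɔga]), so there is no rule changing /g/ to [dʒ] before the ACC suffix.
So /dʒ/ is underlying, and a rule of depalatalization — palato-alveolar /tʃ/ and /dʒ/ become [k] and [g] when no front vowel follows — gives [g].
The one attested form of 'dog', [leredʒi], shows underlying /leredʒ/. Applying the same rule when no front vowel follows gives [lerega].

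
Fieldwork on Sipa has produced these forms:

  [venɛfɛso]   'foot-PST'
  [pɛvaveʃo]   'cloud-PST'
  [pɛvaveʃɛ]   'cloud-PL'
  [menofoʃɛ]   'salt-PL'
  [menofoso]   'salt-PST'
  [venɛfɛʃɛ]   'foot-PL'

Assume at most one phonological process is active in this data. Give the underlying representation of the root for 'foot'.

/venɛfɛs/

The stem for 'foot' ends in [s] in [venɛfɛso] but [ʃ] in [venɛfɛʃɛ].
Compare 'cloud', with invariant [ʃ] in [pɛvaveʃo] and [pɛvaveʃɛ]: an analysis with underlying /ʃ/ and a rule producing [s] before the PST suffix would wrongly predict alternation here too.
The underlying segment must be /s/; /s/ becomes palato-alveolar [ʃ] before a front vowel, yielding [ʃ] there.
The underlying form of 'foot' is therefore /venɛfɛs/.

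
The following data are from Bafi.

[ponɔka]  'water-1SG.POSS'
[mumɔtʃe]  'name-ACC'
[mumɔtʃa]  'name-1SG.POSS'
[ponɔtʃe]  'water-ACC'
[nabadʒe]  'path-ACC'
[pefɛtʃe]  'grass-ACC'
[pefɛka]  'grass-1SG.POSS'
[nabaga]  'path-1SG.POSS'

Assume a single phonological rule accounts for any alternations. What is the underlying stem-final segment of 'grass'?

/k/

The stem for 'grass' ends in [k] in [pefɛka] but [tʃ] in [pefɛtʃe].
The stem 'name' ([mumɔtʃa], [mumɔtʃe]) shows [tʃ] unchanged in both environments, so [tʃ] cannot be basic with [k] derived before the 1SG.POSS suffix.
The alternation reflects palatalization before a front vowel: /k/ and /g/ become palato-alveolar [tʃ] and [dʒ] before a front vowel. /k/ is underlying.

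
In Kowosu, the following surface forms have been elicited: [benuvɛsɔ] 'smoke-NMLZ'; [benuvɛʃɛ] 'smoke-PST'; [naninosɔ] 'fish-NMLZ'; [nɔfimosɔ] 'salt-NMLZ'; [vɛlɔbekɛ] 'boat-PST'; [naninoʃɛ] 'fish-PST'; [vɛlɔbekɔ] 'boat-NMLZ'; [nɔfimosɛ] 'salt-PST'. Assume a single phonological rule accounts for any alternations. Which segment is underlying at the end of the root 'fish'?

'fish' shows [s] ~ [ʃ] at the end of the stem ([naninosɔ] vs [naninoʃɛ]).
But 'salt' keeps [s] in both environments ([nɔfimosɔ], [nɔfimosɛ]), so there is no rule changing /s/ to [ʃ] before the PST suffix.
The alternation reflects depalatalization: palato-alveolar /ʃ/ becomes [s] when no front vowel follows. /ʃ/ is underlying.

/ʃ/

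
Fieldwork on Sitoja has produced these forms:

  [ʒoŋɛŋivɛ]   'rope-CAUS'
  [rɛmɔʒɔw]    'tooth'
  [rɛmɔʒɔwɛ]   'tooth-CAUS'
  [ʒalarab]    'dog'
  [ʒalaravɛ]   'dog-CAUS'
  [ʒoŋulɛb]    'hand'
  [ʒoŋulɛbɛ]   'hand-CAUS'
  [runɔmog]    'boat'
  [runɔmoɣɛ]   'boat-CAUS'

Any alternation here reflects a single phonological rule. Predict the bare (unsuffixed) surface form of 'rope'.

[ʒoŋɛŋib]

The stem for 'dog' ends in [b] in [ʒalarab] but [v] in [ʒalaravɛ].
But 'hand' keeps [b] in both environments ([ʒoŋulɛb], [ʒoŋulɛbɛ]), so there is no rule changing /b/ to [v] before the CAUS suffix.
So /v/ is underlying, and a rule of word-final hardening — voiced fricatives become stops word-finally — gives [b].
The one attested form of 'rope', [ʒoŋɛŋivɛ], shows underlying /ʒoŋɛŋiv/. Applying the same rule word-finally gives [ʒoŋɛŋib].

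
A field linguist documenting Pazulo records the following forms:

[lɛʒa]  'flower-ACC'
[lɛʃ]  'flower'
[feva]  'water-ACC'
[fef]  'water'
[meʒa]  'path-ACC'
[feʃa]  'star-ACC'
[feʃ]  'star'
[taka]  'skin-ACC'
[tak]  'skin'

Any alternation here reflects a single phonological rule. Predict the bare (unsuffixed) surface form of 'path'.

[meʃ]

In [lɛʒa] and [lɛʃ] the final segment of 'flower' alternates: [ʒ] ~ [ʃ].
If /ʃ/ were underlying and a rule turned it into [ʒ] before the ACC suffix, 'star' would also alternate; but it has [ʃ] in both [feʃa] and [feʃ].
So /ʒ/ is underlying, and a rule of word-final obstruent devoicing — voiced obstruents become voiceless word-finally — gives [ʃ].
The one attested form of 'path', [meʒa], shows underlying /meʒ/. Applying the same rule word-finally gives [meʃ].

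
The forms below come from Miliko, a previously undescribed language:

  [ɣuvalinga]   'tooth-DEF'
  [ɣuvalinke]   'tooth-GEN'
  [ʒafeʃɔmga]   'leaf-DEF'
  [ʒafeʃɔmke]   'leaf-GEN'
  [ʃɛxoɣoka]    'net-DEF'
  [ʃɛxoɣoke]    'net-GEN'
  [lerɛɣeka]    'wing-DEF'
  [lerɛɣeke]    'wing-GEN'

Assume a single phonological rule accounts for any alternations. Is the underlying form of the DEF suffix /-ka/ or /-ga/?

The DEF morpheme has two allomorphs, [-ga] and [-ka].
The GEN suffix, which begins with [k], is invariant after every stem; so [k] is not altered by any rule here.
The DEF suffix is therefore /-ga/ underlyingly, with post-vocalic devoicing: voiced stops become voiceless after a vowel.

/-ga/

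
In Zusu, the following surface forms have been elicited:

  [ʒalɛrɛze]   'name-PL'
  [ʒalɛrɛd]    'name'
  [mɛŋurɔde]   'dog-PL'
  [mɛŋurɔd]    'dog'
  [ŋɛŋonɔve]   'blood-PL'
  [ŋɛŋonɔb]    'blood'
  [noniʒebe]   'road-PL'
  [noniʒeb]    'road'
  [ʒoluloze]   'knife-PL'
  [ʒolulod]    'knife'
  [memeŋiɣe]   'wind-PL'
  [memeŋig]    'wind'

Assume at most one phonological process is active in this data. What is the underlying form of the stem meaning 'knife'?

In [ʒoluloze] and [ʒolulod] the final segment of 'knife' alternates: [z] ~ [d].
Compare 'dog', with invariant [d] in [mɛŋurɔde] and [mɛŋurɔd]: an analysis with underlying /d/ and a rule producing [z] before the PL suffix would wrongly predict alternation here too.
Therefore /z/ is basic and [d] is derived by word-final hardening (voiced fricatives become stops word-finally).
Hence 'knife' is /ʒoluloz/ underlyingly.

/ʒoluloz/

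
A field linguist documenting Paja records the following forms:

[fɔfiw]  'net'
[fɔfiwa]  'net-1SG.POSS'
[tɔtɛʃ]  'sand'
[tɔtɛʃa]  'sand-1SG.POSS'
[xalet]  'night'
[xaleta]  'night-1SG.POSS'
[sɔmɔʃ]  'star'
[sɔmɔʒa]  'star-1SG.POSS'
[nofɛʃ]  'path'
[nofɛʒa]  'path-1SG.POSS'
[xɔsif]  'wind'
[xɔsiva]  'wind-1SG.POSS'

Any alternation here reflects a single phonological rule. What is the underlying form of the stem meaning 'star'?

/sɔmɔʒ/

The stem for 'star' ends in [ʃ] in [sɔmɔʃ] but [ʒ] in [sɔmɔʒa].
If /ʃ/ were underlying and a rule turned it into [ʒ] before the 1SG.POSS suffix, 'sand' would also alternate; but it has [ʃ] in both [tɔtɛʃ] and [tɔtɛʃa].
The underlying segment must be /ʒ/; voiced obstruents become voiceless word-finally, yielding [ʃ] there.
So 'star' = /sɔmɔʒ/.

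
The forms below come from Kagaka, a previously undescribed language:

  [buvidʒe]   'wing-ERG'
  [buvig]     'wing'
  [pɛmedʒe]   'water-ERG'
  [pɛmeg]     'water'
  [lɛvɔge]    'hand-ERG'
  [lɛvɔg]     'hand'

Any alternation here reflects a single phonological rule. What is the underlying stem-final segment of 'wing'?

The stem for 'wing' ends in [dʒ] in [buvidʒe] but [g] in [buvig].
Compare 'hand', with invariant [g] in [lɛvɔge] and [lɛvɔg]: an analysis with underlying /g/ and a rule producing [dʒ] before the ERG suffix would wrongly predict alternation here too.
Therefore /dʒ/ is basic and [g] is derived by depalatalization (palato-alveolar /dʒ/ becomes [g] when no front vowel follows).

/dʒ/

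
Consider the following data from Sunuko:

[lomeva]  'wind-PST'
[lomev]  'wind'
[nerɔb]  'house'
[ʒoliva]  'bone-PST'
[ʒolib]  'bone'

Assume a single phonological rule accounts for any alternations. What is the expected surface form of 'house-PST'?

[nerɔva]

The root 'bone' surfaces as [ʒoliva] and [ʒolib], with a stem-final [v] ~ [b] alternation.
But 'wind' keeps [v] in both environments ([lomeva], [lomev]), so there is no rule changing /v/ to [b] in isolation.
So /b/ is underlying, and a rule of intervocalic spirantization — voiced stops become fricatives between vowels — gives [v].
From [nerɔb] the stem 'house' is /nerɔb/; between vowels this yields [nerɔva].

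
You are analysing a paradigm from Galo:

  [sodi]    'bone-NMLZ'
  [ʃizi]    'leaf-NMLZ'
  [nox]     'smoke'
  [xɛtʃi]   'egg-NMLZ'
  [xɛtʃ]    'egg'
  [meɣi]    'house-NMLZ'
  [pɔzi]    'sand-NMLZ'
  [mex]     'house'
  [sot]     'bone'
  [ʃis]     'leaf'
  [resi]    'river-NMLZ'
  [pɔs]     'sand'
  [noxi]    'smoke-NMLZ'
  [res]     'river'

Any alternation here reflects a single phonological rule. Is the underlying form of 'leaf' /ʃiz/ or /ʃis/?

The root 'leaf' surfaces as [ʃis] and [ʃizi], with a stem-final [s] ~ [z] alternation.
If /s/ were underlying and a rule turned it into [z] before the NMLZ suffix, 'river' would also alternate; but it has [s] in both [res] and [resi].
The underlying segment must be /z/; voiced obstruents become voiceless word-finally, yielding [s] there.

/ʃiz/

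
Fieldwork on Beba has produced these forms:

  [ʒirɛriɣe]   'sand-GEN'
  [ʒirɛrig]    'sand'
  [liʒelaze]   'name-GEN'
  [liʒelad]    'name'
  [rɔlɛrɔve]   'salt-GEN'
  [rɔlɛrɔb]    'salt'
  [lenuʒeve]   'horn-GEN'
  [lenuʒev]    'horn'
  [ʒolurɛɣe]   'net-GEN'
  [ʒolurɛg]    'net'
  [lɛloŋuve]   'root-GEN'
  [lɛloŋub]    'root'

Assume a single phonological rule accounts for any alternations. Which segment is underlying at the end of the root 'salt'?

/b/

The root 'salt' surfaces as [rɔlɛrɔve] and [rɔlɛrɔb], with a stem-final [v] ~ [b] alternation.
The stem 'horn' ([lenuʒeve], [lenuʒev]) shows [v] unchanged in both environments, so [v] cannot be basic with [b] derived in isolation.
The alternation reflects intervocalic spirantization: voiced stops become fricatives between vowels. /b/ is underlying.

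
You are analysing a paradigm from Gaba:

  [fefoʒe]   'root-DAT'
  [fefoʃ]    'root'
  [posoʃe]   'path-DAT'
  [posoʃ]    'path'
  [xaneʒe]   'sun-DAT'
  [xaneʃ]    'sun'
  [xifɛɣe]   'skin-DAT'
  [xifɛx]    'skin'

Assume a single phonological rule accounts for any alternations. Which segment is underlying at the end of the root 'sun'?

/ʒ/

The stem for 'sun' ends in [ʒ] in [xaneʒe] but [ʃ] in [xaneʃ].
If /ʃ/ were underlying and a rule turned it into [ʒ] before the DAT suffix, 'path' would also alternate; but it has [ʃ] in both [posoʃe] and [posoʃ].
Therefore /ʒ/ is basic and [ʃ] is derived by word-final obstruent devoicing (voiced obstruents become voiceless word-finally).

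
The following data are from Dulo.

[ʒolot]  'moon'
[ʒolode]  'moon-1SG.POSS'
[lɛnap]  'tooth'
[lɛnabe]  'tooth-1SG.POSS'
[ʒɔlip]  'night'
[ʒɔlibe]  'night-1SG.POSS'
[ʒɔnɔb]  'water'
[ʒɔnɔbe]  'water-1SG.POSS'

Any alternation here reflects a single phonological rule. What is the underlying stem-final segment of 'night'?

The stem for 'night' ends in [p] in [ʒɔlip] but [b] in [ʒɔlibe].
The stem 'water' ([ʒɔnɔb], [ʒɔnɔbe]) shows [b] unchanged in both environments, so [b] cannot be basic with [p] derived in isolation.
The alternation reflects intervocalic voicing: voiceless stops become voiced between vowels. /p/ is underlying.

/p/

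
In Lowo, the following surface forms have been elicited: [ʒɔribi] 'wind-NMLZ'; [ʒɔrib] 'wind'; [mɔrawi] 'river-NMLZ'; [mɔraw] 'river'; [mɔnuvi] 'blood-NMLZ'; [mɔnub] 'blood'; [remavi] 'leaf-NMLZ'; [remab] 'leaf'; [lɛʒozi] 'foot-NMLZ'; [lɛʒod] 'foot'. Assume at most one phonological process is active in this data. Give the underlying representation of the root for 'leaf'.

In [remavi] and [remab] the final segment of 'leaf' alternates: [v] ~ [b].
Compare 'wind', with invariant [b] in [ʒɔribi] and [ʒɔrib]: an analysis with underlying /b/ and a rule producing [v] before the NMLZ suffix would wrongly predict alternation here too.
The alternation reflects word-final hardening: voiced fricatives become stops word-finally. /v/ is underlying.

/remav/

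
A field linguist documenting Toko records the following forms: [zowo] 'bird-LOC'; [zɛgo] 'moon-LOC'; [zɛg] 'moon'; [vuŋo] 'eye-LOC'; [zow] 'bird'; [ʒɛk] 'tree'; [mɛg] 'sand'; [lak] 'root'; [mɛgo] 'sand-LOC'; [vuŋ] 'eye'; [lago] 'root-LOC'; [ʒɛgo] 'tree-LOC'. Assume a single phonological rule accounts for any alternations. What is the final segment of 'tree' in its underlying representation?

The stem for 'tree' ends in [g] in [ʒɛgo] but [k] in [ʒɛk].
If /g/ were underlying and a rule turned it into [k] in isolation, 'sand' would also alternate; but it has [g] in both [mɛgo] and [mɛg].
The underlying segment must be /k/; voiceless stops become voiced between vowels, yielding [g] there.

/k/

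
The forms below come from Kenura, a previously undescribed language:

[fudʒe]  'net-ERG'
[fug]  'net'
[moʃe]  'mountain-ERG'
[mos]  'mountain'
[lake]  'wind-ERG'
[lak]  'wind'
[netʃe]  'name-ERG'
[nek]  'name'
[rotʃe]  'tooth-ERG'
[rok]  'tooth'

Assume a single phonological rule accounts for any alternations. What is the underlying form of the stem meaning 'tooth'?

/rotʃ/

In [rotʃe] and [rok] the final segment of 'tooth' alternates: [tʃ] ~ [k].
But 'wind' keeps [k] in both environments ([lake], [lak]), so there is no rule changing /k/ to [tʃ] before the ERG suffix.
Therefore /tʃ/ is basic and [k] is derived by depalatalization (palato-alveolar /tʃ/, /dʒ/ and /ʃ/ become [k], [g] and [s] when no front vowel follows).
Hence 'tooth' is /rotʃ/ underlyingly.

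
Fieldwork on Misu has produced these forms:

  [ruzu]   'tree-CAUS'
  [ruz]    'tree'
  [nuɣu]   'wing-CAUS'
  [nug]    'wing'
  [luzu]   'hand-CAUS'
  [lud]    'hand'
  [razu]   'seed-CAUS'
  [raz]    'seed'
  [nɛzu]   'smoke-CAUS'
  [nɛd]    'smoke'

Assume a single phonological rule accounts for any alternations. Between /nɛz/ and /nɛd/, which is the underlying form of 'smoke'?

The root 'smoke' surfaces as [nɛzu] and [nɛd], with a stem-final [z] ~ [d] alternation.
The stem 'seed' ([razu], [raz]) shows [z] unchanged in both environments, so [z] cannot be basic with [d] derived in isolation.
So /d/ is underlying, and a rule of intervocalic spirantization — voiced stops become fricatives between vowels — gives [z].

/nɛd/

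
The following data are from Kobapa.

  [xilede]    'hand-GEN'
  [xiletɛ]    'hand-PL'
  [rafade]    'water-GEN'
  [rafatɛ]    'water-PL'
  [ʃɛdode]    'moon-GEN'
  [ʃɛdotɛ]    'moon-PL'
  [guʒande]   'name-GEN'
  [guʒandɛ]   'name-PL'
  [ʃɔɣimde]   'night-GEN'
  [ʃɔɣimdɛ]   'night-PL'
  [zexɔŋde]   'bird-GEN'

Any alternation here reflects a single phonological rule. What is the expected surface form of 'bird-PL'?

[zexɔŋdɛ]

The PL morpheme has two allomorphs, [-dɛ] and [-tɛ].
By contrast the GEN suffix keeps its initial [d] throughout — that segment must be underlying.
The PL suffix is therefore /-tɛ/ underlyingly, with post-nasal voicing: voiceless stops become voiced after a nasal.
After 'bird', which ends in a nasal, the suffix surfaces as [-dɛ], giving [zexɔŋdɛ].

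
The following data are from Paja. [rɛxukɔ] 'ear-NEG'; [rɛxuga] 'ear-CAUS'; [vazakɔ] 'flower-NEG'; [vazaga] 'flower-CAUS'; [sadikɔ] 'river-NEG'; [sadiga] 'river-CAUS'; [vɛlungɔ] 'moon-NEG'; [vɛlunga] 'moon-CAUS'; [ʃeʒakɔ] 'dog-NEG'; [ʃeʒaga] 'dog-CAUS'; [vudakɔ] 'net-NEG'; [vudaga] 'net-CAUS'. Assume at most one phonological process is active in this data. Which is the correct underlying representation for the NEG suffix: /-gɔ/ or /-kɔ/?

The NEG suffix surfaces as [-gɔ] and [-kɔ], depending on the final segment of the stem.
By contrast the CAUS suffix keeps its initial [g] throughout — that segment must be underlying.
The NEG suffix is therefore /-kɔ/ underlyingly, with post-nasal voicing: voiceless stops become voiced after a nasal.

/-kɔ/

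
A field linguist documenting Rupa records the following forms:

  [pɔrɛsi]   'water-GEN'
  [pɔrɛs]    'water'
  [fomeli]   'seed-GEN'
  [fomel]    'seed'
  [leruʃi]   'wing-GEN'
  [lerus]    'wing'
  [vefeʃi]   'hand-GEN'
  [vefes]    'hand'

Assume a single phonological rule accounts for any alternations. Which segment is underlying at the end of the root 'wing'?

The root 'wing' surfaces as [leruʃi] and [lerus], with a stem-final [ʃ] ~ [s] alternation.
If /s/ were underlying and a rule turned it into [ʃ] before the GEN suffix, 'water' would also alternate; but it has [s] in both [pɔrɛsi] and [pɔrɛs].
Therefore /ʃ/ is basic and [s] is derived by depalatalization (palato-alveolar /ʃ/ becomes [s] when no front vowel follows).

/ʃ/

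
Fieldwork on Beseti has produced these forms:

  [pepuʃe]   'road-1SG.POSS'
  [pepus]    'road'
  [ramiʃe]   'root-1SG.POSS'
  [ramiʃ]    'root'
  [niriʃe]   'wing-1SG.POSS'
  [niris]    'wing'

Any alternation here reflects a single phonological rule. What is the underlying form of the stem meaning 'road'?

The root 'road' surfaces as [pepuʃe] and [pepus], with a stem-final [ʃ] ~ [s] alternation.
If /ʃ/ were underlying and a rule turned it into [s] in isolation, 'root' would also alternate; but it has [ʃ] in both [ramiʃe] and [ramiʃ].
Therefore /s/ is basic and [ʃ] is derived by palatalization before a front vowel (/s/ becomes palato-alveolar [ʃ] before a front vowel).
So 'road' = /pepus/.

/pepus/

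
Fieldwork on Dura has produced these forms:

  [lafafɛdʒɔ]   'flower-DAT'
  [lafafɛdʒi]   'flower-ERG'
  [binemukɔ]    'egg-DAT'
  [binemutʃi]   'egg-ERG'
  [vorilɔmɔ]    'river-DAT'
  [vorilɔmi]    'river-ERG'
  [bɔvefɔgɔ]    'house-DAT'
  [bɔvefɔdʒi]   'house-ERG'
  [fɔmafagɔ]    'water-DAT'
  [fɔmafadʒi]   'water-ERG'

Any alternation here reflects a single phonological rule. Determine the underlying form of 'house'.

The stem for 'house' ends in [g] in [bɔvefɔgɔ] but [dʒ] in [bɔvefɔdʒi].
The stem 'flower' ([lafafɛdʒɔ], [lafafɛdʒi]) shows [dʒ] unchanged in both environments, so [dʒ] cannot be basic with [g] derived before the DAT suffix.
The underlying segment must be /g/; /k/ and /g/ become palato-alveolar [tʃ] and [dʒ] before a front vowel, yielding [dʒ] there.

/bɔvefɔg/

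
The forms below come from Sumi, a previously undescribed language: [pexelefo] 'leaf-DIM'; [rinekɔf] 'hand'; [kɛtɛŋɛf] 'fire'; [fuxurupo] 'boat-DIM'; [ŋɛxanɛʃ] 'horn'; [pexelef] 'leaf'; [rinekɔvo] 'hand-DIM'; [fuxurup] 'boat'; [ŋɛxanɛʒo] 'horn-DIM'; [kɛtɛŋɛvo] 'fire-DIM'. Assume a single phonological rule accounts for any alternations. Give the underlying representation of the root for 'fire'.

In [kɛtɛŋɛf] and [kɛtɛŋɛvo] the final segment of 'fire' alternates: [f] ~ [v].
Compare 'leaf', with invariant [f] in [pexelef] and [pexelefo]: an analysis with underlying /f/ and a rule producing [v] before the DIM suffix would wrongly predict alternation here too.
So /v/ is underlying, and a rule of word-final obstruent devoicing — voiced obstruents become voiceless word-finally — gives [f].
So 'fire' = /kɛtɛŋɛv/.

/kɛtɛŋɛv/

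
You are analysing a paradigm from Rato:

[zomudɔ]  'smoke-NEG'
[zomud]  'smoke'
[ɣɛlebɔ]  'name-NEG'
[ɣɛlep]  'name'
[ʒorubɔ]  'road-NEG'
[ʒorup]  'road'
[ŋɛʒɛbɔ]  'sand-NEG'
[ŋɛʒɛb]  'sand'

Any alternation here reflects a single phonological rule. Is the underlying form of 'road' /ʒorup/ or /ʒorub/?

/ʒorup/

'road' shows [b] ~ [p] at the end of the stem ([ʒorubɔ] vs [ʒorup]).
Compare 'sand', with invariant [b] in [ŋɛʒɛbɔ] and [ŋɛʒɛb]: an analysis with underlying /b/ and a rule producing [p] in isolation would wrongly predict alternation here too.
The underlying segment must be /p/; voiceless stops become voiced between vowels, yielding [b] there.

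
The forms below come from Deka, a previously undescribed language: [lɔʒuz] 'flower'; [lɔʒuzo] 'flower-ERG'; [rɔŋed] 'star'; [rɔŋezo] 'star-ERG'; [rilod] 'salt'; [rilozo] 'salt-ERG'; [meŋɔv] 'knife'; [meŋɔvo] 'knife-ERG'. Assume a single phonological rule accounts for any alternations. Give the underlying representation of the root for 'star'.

In [rɔŋed] and [rɔŋezo] the final segment of 'star' alternates: [d] ~ [z].
If /z/ were underlying and a rule turned it into [d] in isolation, 'flower' would also alternate; but it has [z] in both [lɔʒuz] and [lɔʒuzo].
The alternation reflects intervocalic spirantization: voiced stops become fricatives between vowels. /d/ is underlying.

/rɔŋed/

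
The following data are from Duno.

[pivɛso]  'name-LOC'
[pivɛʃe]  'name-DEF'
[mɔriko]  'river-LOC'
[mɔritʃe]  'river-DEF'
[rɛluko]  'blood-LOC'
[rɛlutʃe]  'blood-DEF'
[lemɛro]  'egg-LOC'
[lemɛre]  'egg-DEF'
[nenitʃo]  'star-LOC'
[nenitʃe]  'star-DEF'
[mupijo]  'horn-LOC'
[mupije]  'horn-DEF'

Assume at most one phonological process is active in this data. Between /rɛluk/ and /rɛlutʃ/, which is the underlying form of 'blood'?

/rɛluk/

The root 'blood' surfaces as [rɛluko] and [rɛlutʃe], with a stem-final [k] ~ [tʃ] alternation.
But 'star' keeps [tʃ] in both environments ([nenitʃo], [nenitʃe]), so there is no rule changing /tʃ/ to [k] before the LOC suffix.
The underlying segment must be /k/; /k/ and /s/ become palato-alveolar [tʃ] and [ʃ] before a front vowel, yielding [tʃ] there.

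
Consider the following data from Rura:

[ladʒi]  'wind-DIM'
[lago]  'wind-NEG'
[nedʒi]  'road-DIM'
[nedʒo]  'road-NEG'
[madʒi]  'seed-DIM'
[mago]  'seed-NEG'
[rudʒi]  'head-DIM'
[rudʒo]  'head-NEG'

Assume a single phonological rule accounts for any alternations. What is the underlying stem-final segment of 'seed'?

/g/

'seed' shows [dʒ] ~ [g] at the end of the stem ([madʒi] vs [mago]).
The stem 'road' ([nedʒi], [nedʒo]) shows [dʒ] unchanged in both environments, so [dʒ] cannot be basic with [g] derived before the NEG suffix.
So /g/ is underlying, and a rule of palatalization before a front vowel — /g/ becomes palato-alveolar [dʒ] before a front vowel — gives [dʒ].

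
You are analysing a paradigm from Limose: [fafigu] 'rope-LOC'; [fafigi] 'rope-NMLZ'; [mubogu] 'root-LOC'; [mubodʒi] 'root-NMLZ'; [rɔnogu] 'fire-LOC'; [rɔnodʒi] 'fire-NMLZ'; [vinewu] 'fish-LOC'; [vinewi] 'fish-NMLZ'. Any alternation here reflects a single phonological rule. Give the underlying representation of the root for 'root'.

/mubodʒ/

'root' shows [g] ~ [dʒ] at the end of the stem ([mubogu] vs [mubodʒi]).
If /g/ were underlying and a rule turned it into [dʒ] before the NMLZ suffix, 'rope' would also alternate; but it has [g] in both [fafigu] and [fafigi].
Therefore /dʒ/ is basic and [g] is derived by depalatalization (palato-alveolar /dʒ/ becomes [g] when no front vowel follows).
Hence 'root' is /mubodʒ/ underlyingly.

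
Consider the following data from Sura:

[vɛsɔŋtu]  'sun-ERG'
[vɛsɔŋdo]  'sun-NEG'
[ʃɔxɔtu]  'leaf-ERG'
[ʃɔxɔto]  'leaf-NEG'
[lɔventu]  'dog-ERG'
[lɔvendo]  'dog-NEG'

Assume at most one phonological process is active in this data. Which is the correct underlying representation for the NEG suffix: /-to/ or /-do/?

/-do/

The NEG suffix surfaces as [-do] and [-to], depending on the final segment of the stem.
The ERG suffix, which begins with [t], is invariant after every stem; so [t] is not altered by any rule here.
The NEG suffix is therefore /-do/ underlyingly, with post-vocalic devoicing: voiced stops become voiceless after a vowel.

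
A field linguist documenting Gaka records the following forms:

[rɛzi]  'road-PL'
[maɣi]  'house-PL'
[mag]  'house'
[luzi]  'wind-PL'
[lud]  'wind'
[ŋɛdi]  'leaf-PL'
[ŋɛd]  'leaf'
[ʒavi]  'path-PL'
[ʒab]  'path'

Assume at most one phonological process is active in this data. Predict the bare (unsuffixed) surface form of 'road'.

The root 'wind' surfaces as [luzi] and [lud], with a stem-final [z] ~ [d] alternation.
The stem 'leaf' ([ŋɛdi], [ŋɛd]) shows [d] unchanged in both environments, so [d] cannot be basic with [z] derived before the PL suffix.
The underlying segment must be /z/; voiced fricatives become stops word-finally, yielding [d] there.
From [rɛzi] the stem 'road' is /rɛz/; word-finally this yields [rɛd].

[rɛd]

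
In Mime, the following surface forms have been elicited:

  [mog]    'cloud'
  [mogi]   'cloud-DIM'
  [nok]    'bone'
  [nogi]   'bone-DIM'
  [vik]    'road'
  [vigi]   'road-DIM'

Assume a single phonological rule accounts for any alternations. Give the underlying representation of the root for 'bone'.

In [nok] and [nogi] the final segment of 'bone' alternates: [k] ~ [g].
The stem 'cloud' ([mog], [mogi]) shows [g] unchanged in both environments, so [g] cannot be basic with [k] derived in isolation.
So /k/ is underlying, and a rule of intervocalic voicing — voiceless stops become voiced between vowels — gives [g].

/nok/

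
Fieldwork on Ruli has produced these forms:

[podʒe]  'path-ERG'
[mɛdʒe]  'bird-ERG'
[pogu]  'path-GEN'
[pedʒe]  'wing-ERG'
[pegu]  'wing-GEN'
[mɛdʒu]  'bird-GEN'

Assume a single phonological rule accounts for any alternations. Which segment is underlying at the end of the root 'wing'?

In [pegu] and [pedʒe] the final segment of 'wing' alternates: [g] ~ [dʒ].
But 'bird' keeps [dʒ] in both environments ([mɛdʒu], [mɛdʒe]), so there is no rule changing /dʒ/ to [g] before the GEN suffix.
Therefore /g/ is basic and [dʒ] is derived by palatalization before a front vowel (/g/ becomes palato-alveolar [dʒ] before a front vowel).

/g/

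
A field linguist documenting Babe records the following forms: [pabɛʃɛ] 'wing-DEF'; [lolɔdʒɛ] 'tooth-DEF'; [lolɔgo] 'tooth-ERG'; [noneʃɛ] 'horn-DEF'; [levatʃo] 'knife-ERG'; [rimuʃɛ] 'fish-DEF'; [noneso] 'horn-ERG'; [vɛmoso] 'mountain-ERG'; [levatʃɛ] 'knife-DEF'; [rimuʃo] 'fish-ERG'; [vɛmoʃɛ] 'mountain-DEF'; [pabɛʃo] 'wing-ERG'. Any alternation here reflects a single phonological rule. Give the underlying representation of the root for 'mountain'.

'mountain' shows [ʃ] ~ [s] at the end of the stem ([vɛmoʃɛ] vs [vɛmoso]).
Compare 'wing', with invariant [ʃ] in [pabɛʃɛ] and [pabɛʃo]: an analysis with underlying /ʃ/ and a rule producing [s] before the ERG suffix would wrongly predict alternation here too.
Therefore /s/ is basic and [ʃ] is derived by palatalization before a front vowel (/g/ and /s/ become palato-alveolar [dʒ] and [ʃ] before a front vowel).
The underlying form of 'mountain' is therefore /vɛmos/.

/vɛmos/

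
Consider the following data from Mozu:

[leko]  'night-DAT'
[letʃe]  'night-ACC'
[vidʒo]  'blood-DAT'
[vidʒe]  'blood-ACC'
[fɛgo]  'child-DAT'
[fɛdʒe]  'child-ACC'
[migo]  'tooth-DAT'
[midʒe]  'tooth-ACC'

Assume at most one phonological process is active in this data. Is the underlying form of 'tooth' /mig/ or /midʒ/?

'tooth' shows [g] ~ [dʒ] at the end of the stem ([migo] vs [midʒe]).
But 'blood' keeps [dʒ] in both environments ([vidʒo], [vidʒe]), so there is no rule changing /dʒ/ to [g] before the DAT suffix.
The underlying segment must be /g/; /k/ and /g/ become palato-alveolar [tʃ] and [dʒ] before a front vowel, yielding [dʒ] there.

/mig/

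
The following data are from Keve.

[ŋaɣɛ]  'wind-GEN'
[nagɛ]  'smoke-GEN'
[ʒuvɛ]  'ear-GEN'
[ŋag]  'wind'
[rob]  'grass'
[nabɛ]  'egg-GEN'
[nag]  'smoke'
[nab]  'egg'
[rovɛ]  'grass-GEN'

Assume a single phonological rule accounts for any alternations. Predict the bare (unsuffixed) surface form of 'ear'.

[ʒub]

In [rovɛ] and [rob] the final segment of 'grass' alternates: [v] ~ [b].
If /b/ were underlying and a rule turned it into [v] before the GEN suffix, 'egg' would also alternate; but it has [b] in both [nabɛ] and [nab].
The underlying segment must be /v/; voiced fricatives become stops word-finally, yielding [b] there.
The one attested form of 'ear', [ʒuvɛ], shows underlying /ʒuv/. Applying the same rule word-finally gives [ʒub].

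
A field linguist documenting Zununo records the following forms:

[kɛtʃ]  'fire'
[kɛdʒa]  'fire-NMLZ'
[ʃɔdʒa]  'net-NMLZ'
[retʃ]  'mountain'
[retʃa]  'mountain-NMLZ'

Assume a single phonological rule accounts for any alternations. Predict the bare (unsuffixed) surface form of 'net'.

[ʃɔtʃ]

The stem for 'fire' ends in [tʃ] in [kɛtʃ] but [dʒ] in [kɛdʒa].
But 'mountain' keeps [tʃ] in both environments ([retʃ], [retʃa]), so there is no rule changing /tʃ/ to [dʒ] before the NMLZ suffix.
The underlying segment must be /dʒ/; voiced obstruents become voiceless word-finally, yielding [tʃ] there.
The one attested form of 'net', [ʃɔdʒa], shows underlying /ʃɔdʒ/. Applying the same rule word-finally gives [ʃɔtʃ].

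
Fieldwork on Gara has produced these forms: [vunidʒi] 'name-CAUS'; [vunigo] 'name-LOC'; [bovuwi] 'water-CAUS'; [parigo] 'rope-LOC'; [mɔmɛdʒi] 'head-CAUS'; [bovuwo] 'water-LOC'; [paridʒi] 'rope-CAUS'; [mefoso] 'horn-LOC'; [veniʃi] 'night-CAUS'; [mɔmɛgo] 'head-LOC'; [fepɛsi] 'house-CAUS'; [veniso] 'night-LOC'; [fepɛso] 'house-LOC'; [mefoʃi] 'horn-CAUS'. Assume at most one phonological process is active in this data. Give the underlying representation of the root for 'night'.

/veniʃ/

'night' shows [s] ~ [ʃ] at the end of the stem ([veniso] vs [veniʃi]).
The stem 'house' ([fepɛso], [fepɛsi]) shows [s] unchanged in both environments, so [s] cannot be basic with [ʃ] derived before the CAUS suffix.
The alternation reflects depalatalization: palato-alveolar /dʒ/ and /ʃ/ become [g] and [s] when no front vowel follows. /ʃ/ is underlying.
Hence 'night' is /veniʃ/ underlyingly.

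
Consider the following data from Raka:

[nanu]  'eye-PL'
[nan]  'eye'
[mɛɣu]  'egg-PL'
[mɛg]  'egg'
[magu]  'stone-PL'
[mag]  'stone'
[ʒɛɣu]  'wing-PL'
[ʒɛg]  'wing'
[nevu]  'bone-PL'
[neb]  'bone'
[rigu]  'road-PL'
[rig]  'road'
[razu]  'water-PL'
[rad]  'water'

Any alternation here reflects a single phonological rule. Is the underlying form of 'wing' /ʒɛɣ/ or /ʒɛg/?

'wing' shows [ɣ] ~ [g] at the end of the stem ([ʒɛɣu] vs [ʒɛg]).
But 'stone' keeps [g] in both environments ([magu], [mag]), so there is no rule changing /g/ to [ɣ] before the PL suffix.
The underlying segment must be /ɣ/; voiced fricatives become stops word-finally, yielding [g] there.

/ʒɛɣ/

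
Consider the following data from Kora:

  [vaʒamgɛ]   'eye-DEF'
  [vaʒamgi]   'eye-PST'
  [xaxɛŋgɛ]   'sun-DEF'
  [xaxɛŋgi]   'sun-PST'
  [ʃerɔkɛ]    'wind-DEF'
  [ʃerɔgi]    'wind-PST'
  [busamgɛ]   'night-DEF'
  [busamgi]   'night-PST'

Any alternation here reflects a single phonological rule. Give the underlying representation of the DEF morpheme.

/-kɛ/

The DEF suffix surfaces as [-gɛ] and [-kɛ], depending on the final segment of the stem.
The PST suffix, which begins with [g], is invariant after every stem; so [g] is not altered by any rule here.
So the underlying form is /-kɛ/, and voiceless stops become voiced after a nasal.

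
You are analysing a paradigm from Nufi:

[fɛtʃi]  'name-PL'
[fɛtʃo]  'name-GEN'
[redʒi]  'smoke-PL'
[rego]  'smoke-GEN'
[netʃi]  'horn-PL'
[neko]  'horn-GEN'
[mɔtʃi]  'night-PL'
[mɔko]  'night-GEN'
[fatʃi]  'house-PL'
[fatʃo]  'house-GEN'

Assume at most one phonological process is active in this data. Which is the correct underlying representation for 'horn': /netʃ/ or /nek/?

/nek/

The root 'horn' surfaces as [netʃi] and [neko], with a stem-final [tʃ] ~ [k] alternation.
The stem 'name' ([fɛtʃi], [fɛtʃo]) shows [tʃ] unchanged in both environments, so [tʃ] cannot be basic with [k] derived before the GEN suffix.
The underlying segment must be /k/; /k/ and /g/ become palato-alveolar [tʃ] and [dʒ] before a front vowel, yielding [tʃ] there.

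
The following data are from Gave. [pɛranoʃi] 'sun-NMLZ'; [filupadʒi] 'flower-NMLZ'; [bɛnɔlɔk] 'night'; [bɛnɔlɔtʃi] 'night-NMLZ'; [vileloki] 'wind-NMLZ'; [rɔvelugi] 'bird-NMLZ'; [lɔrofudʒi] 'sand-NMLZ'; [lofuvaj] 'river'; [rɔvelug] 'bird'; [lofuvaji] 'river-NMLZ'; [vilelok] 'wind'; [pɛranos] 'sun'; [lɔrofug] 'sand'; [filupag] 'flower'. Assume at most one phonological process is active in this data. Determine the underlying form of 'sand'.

The root 'sand' surfaces as [lɔrofudʒi] and [lɔrofug], with a stem-final [dʒ] ~ [g] alternation.
Compare 'bird', with invariant [g] in [rɔvelugi] and [rɔvelug]: an analysis with underlying /g/ and a rule producing [dʒ] before the NMLZ suffix would wrongly predict alternation here too.
So /dʒ/ is underlying, and a rule of depalatalization — palato-alveolar /tʃ/, /dʒ/ and /ʃ/ become [k], [g] and [s] when no front vowel follows — gives [g].
So 'sand' = /lɔrofudʒ/.

/lɔrofudʒ/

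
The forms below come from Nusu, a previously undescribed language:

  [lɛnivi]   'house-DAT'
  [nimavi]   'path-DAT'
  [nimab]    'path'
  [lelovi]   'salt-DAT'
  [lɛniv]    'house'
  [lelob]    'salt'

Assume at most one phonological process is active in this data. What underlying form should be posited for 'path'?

The stem for 'path' ends in [v] in [nimavi] but [b] in [nimab].
The stem 'house' ([lɛnivi], [lɛniv]) shows [v] unchanged in both environments, so [v] cannot be basic with [b] derived in isolation.
The underlying segment must be /b/; voiced stops become fricatives between vowels, yielding [v] there.
So 'path' = /nimab/.

/nimab/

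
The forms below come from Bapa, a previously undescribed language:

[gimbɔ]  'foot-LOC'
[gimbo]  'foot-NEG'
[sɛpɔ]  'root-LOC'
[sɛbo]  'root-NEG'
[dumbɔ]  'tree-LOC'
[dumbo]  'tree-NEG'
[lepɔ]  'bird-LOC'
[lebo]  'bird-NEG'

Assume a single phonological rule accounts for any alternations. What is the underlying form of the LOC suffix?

/-pɔ/

The LOC morpheme has two allomorphs, [-bɔ] and [-pɔ].
By contrast the NEG suffix keeps its initial [b] throughout — that segment must be underlying.
The LOC suffix is therefore /-pɔ/ underlyingly, with post-nasal voicing: voiceless stops become voiced after a nasal.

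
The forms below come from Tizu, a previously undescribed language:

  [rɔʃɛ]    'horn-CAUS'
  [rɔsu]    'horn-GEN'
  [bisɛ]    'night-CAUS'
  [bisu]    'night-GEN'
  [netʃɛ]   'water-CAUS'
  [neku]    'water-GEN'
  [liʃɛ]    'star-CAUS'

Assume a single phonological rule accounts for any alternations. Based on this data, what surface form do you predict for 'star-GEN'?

The root 'horn' surfaces as [rɔʃɛ] and [rɔsu], with a stem-final [ʃ] ~ [s] alternation.
But 'night' keeps [s] in both environments ([bisɛ], [bisu]), so there is no rule changing /s/ to [ʃ] before the CAUS suffix.
The underlying segment must be /ʃ/; palato-alveolar /tʃ/ and /ʃ/ become [k] and [s] when no front vowel follows, yielding [s] there.
The one attested form of 'star', [liʃɛ], shows underlying /liʃ/. Applying the same rule when no front vowel follows gives [lisu].

[lisu]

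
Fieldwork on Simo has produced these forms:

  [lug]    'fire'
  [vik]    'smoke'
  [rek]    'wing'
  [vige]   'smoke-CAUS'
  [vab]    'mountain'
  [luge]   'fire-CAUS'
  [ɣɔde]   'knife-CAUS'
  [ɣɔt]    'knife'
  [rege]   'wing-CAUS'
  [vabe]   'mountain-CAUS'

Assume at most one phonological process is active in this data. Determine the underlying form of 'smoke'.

The stem for 'smoke' ends in [g] in [vige] but [k] in [vik].
But 'fire' keeps [g] in both environments ([luge], [lug]), so there is no rule changing /g/ to [k] in isolation.
The underlying segment must be /k/; voiceless stops become voiced between vowels, yielding [g] there.
So 'smoke' = /vik/.

/vik/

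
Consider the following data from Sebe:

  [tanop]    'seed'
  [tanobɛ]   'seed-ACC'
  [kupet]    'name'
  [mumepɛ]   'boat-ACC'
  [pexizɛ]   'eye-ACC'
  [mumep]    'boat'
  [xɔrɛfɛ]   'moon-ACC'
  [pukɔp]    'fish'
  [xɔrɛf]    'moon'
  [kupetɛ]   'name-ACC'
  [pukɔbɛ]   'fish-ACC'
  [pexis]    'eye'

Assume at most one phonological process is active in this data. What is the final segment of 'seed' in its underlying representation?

/b/

The stem for 'seed' ends in [p] in [tanop] but [b] in [tanobɛ].
The stem 'boat' ([mumep], [mumepɛ]) shows [p] unchanged in both environments, so [p] cannot be basic with [b] derived before the ACC suffix.
The underlying segment must be /b/; voiced obstruents become voiceless word-finally, yielding [p] there.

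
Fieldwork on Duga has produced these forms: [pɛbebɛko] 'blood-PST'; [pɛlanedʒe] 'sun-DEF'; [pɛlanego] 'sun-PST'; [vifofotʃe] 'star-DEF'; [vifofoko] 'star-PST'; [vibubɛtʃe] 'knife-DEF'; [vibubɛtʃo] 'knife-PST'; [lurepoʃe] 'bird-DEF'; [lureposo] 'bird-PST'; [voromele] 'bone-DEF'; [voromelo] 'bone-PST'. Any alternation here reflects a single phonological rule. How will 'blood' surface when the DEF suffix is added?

The root 'star' surfaces as [vifofotʃe] and [vifofoko], with a stem-final [tʃ] ~ [k] alternation.
But 'knife' keeps [tʃ] in both environments ([vibubɛtʃe], [vibubɛtʃo]), so there is no rule changing /tʃ/ to [k] before the PST suffix.
So /k/ is underlying, and a rule of palatalization before a front vowel — /k/, /g/ and /s/ become palato-alveolar [tʃ], [dʒ] and [ʃ] before a front vowel — gives [tʃ].
From [pɛbebɛko] the stem 'blood' is /pɛbebɛk/; before a front vowel this yields [pɛbebɛtʃe].

[pɛbebɛtʃe]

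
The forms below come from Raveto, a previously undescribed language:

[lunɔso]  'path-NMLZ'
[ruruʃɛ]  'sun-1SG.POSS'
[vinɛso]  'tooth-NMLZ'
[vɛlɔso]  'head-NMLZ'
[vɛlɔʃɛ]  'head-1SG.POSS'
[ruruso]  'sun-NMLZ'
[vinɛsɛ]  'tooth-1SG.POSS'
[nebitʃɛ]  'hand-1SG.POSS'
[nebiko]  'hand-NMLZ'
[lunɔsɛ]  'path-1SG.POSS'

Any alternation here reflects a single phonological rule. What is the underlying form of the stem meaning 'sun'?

The stem for 'sun' ends in [s] in [ruruso] but [ʃ] in [ruruʃɛ].
But 'tooth' keeps [s] in both environments ([vinɛso], [vinɛsɛ]), so there is no rule changing /s/ to [ʃ] before the 1SG.POSS suffix.
The underlying segment must be /ʃ/; palato-alveolar /tʃ/ and /ʃ/ become [k] and [s] when no front vowel follows, yielding [s] there.
So 'sun' = /ruruʃ/.

/ruruʃ/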